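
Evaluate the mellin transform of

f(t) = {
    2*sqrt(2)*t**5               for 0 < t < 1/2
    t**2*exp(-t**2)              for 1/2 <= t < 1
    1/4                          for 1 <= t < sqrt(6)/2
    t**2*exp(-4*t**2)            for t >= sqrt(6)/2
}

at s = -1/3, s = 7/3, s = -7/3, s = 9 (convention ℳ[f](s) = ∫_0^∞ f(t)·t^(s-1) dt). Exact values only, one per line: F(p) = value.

back out the power substitution: 2*sqrt(2)*t**(5/2) on [0, 1/4); t*exp(-t) on [1/4, 1); 1/4 on [1, 3/2); …
back out the shared t-power: 2*sqrt(2)*t**(3/2) on [0, 1/4); exp(-t) on [1/4, 1); 1/(4*t) on [1, 3/2); …
undo the common scale on t: t**(3/2) on [0, 1/2); exp(-t/2) on [1/2, 2); 1/(2*t) on [2, 3); …
integrate the 4 segments split at 1/2, 1, sqrt(6)/2, then add the results
on [0, 1/2): add ∫ 2*sqrt(2)*t**5·t^(s-1) dt
on [1/2, 1): add ∫ t**2*exp(-t**2)·t^(s-1) dt
for t in [1, sqrt(6)/2): the term is ∫ 1/4·t^(s-1)
for t in [sqrt(6)/2, ∞): the term is ∫ t**2*exp(-4*t**2)·t^(s-1)

F(-1/3) = -2**(1/6)*3**(5/6)/4 - uppergamma(5/6, 1)/2 + 2**(1/3)*uppergamma(5/6, 6)/8 + 3*2**(5/6)/224 + uppergamma(5/6, 1/4)/2 + 3/4
F(7/3) = -uppergamma(13/6, 1)/2 - 3/28 + 2**(2/3)*uppergamma(13/6, 6)/64 + 3*2**(1/6)/1408 + 9*2**(5/6)*3**(1/6)/112 + uppergamma(13/6, 1/4)/2
F(-7/3) = -uppergamma(-1/6, 1)/2 - 2**(1/6)*3**(5/6)/42 + 2**(1/3)*uppergamma(-1/6, 6)/2 + 3/28 + 3*2**(5/6)/32 + uppergamma(-1/6, 1/4)/2
F(9) = -1915*exp(-1)/32 - 945*sqrt(pi)*erfc(1)/64 - 1/36 + 945*sqrt(pi)*erfc(sqrt(6))/131072 + sqrt(2)/114688 + 50085*sqrt(6)*exp(-6)/65536 + 9*sqrt(6)/128 + 945*sqrt(pi)*erfc(1/2)/64 + 17911*exp(-1/4)/1024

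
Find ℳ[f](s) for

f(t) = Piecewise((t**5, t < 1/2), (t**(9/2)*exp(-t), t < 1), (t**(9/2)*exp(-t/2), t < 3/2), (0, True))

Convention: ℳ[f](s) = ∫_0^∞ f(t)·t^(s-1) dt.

peel off the shared t-power: t**(9/2) on [0, 1/2); t**4*exp(-t) on [1/2, 1); t**4*exp(-t/2) on [1, 3/2)
invert the shared t-power to get t**(5/2) on [0, 1/2); t**2*exp(-t) on [1/2, 1); t**2*exp(-t/2) on [1, 3/2)
reversing the shared t-power: sqrt(t) on [0, 1/2); exp(-t) on [1/2, 1); exp(-t/2) on [1, 3/2)
along the cuts 1/2, 1, ℳ[f](s) splits into 3 integrals
∫ over [0, 1/2) of t**5·t^(s-1) joins the sum
∫ over [1/2, 1) of t**(9/2)*exp(-t)·t^(s-1) joins the sum
segment [1, 3/2) carries t**(9/2)*exp(-t/2); integrate it

2**(-s - 11/2)*(2**(s + 11/2)*(s + 5)*uppergamma(s + 9/2, 1/2) - 2**(s + 11/2)*(s + 5)*uppergamma(s + 9/2, 1) + 2**(2*s + 10)*(s + 5)*uppergamma(s + 9/2, 1/2) - 2**(2*s + 10)*(s + 5)*uppergamma(s + 9/2, 3/4) + sqrt(2))/(s + 5)
  Re(s) > -5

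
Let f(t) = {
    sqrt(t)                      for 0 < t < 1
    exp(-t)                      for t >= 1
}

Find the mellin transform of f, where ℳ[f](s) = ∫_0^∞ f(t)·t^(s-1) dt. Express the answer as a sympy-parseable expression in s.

integrate the 2 segments split at 1, then add the results
between 0 and 1 the integrand is sqrt(t)·t^(s-1)
∫ over [1, ∞) of exp(-t)·t^(s-1) joins the sum

((2*s + 1)*uppergamma(s, 1) + 2)/(2*s + 1)
  Re(s) > -1/2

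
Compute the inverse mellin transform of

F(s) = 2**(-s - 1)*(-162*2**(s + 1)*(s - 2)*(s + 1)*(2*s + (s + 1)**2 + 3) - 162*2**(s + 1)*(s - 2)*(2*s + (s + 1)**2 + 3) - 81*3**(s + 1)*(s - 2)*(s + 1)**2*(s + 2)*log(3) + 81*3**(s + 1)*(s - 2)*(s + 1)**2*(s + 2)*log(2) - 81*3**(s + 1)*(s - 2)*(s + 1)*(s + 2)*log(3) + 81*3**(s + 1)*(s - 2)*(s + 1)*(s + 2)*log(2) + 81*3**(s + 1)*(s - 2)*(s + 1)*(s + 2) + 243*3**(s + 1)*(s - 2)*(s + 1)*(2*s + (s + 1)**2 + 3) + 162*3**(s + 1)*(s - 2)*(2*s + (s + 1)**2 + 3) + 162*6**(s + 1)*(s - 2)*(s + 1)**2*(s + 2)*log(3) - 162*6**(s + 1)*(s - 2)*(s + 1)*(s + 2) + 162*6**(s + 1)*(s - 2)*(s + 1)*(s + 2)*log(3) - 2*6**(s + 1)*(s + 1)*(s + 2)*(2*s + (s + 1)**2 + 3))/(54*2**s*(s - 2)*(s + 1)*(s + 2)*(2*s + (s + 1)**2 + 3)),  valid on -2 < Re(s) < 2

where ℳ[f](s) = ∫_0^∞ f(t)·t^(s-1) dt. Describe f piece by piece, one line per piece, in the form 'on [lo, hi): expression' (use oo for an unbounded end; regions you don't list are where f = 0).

the common scale on t comes off first: t**2 on [0, 1); t*(t + 3) on [1, 3/2); t**2*log(t) on [3/2, 3); …
undo the shared t-power: t on [0, 1); t + 3 on [1, 3/2); t*log(t) on [3/2, 3); …
linearity at 1/2, 3/4, 3/2 turns ℳ[f](s) into 4 summed integrals
on [0, 1/2) integrate f = 4*t**2 against the kernel
[1/2, 3/4) adds the kernel integral of 2*t*(2*t + 3)
on [3/4, 3/2): add ∫ 4*t**2*log(2*t)·t^(s-1) dt
between 3/2 and ∞ the integrand is 1/(4*t**2)·t^(s-1)

on [0, 1/2): 4*t**2
on [1/2, 3/4): 2*t*(2*t + 3)
on [3/4, 3/2): 4*t**2*log(2*t)
on [3/2, oo): 1/(4*t**2)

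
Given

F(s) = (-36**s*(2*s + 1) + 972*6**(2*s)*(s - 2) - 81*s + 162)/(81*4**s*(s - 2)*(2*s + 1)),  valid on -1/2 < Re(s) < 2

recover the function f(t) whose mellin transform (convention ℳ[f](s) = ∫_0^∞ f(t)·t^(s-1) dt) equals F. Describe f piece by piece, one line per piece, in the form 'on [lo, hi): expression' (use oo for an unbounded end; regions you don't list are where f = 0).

peel off the power substitution: t on [0, 1/2); 2*t on [1/2, 3); t**(-4) on [3, ∞)
cuts at 1/4, 9: linearity sums the 3 kernel integrals
segment [0, 1/4) carries sqrt(t); integrate it
on [1/4, 9) integrate f = 2*sqrt(t) against the kernel
segment [9, ∞) carries t**(-2); integrate it

on [0, 1/4): sqrt(t)
on [1/4, 9): 2*sqrt(t)
on [9, oo): t**(-2)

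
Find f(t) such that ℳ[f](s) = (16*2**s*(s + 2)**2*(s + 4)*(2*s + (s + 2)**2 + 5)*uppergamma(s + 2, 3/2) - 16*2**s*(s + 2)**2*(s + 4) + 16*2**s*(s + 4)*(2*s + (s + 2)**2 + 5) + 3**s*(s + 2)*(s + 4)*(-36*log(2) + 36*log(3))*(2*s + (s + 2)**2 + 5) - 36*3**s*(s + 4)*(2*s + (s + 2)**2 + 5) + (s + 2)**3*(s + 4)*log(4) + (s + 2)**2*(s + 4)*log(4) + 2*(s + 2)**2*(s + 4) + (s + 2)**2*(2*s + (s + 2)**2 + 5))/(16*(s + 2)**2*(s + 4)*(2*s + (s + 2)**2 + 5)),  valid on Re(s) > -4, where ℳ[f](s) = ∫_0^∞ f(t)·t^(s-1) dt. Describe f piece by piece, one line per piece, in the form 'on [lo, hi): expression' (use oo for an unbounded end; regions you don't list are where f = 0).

remove the common scale on t first: t**4 on [0, 1/2); t**3*log(t) on [1/2, 1); t**2*log(t) on [1, 3/2); …
peel off the shared t-power: t**2 on [0, 1/2); t*log(t) on [1/2, 1); log(t) on [1, 3/2); …
the 4 pieces separated at 1, 2, 3 each add one integral
between 0 and 1 the integrand is t**4/16·t^(s-1)
∫ over [1, 2) of t**3*log(t/2)/8·t^(s-1) joins the sum
∫ t**2*log(t/2)/4·t^(s-1) over [2, 3)
over [3, ∞), the kernel integral of t**2*exp(-t/2)/4 enters the sum

on [0, 1): t**4/16
on [1, 2): t**3*log(t/2)/8
on [2, 3): t**2*log(t/2)/4
on [3, oo): t**2*exp(-t/2)/4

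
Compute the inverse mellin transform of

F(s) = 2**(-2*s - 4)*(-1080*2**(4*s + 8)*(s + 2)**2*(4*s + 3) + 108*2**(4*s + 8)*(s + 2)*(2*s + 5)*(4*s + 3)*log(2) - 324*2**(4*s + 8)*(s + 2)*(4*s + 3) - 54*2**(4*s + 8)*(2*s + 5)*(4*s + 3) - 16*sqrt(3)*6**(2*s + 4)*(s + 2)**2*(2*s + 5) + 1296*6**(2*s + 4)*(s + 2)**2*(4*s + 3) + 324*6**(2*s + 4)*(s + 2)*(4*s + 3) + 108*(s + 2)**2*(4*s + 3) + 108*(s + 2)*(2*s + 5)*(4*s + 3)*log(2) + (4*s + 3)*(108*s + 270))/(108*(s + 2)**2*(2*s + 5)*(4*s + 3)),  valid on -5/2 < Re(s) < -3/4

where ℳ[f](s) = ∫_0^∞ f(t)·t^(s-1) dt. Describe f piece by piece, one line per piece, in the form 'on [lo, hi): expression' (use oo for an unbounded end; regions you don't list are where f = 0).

remove the shared t-power first: t**(3/2) on [0, 1/4); t*log(sqrt(t)) on [1/4, 4); t*(sqrt(t) + 3) on [4, 9); …
invert the shared t-power to get sqrt(t) on [0, 1/4); log(sqrt(t)) on [1/4, 4); sqrt(t) + 3 on [4, 9); …
reversing the power substitution: t on [0, 1/2); log(t) on [1/2, 2); t + 3 on [2, 3); …
treat the 4 regions marked off by 1/4, 4, 9 separately and sum
segment [0, 1/4) carries t**(5/2); integrate it
∫ t**2*log(sqrt(t))·t^(s-1) over [1/4, 4)
the [4, 9) slice contributes ∫ t**2*(sqrt(t) + 3)·t^(s-1) dt
∫ t**(3/4)·t^(s-1) over [9, ∞)

on [0, 1/4): t**(5/2)
on [1/4, 4): t**2*log(sqrt(t))
on [4, 9): t**2*(sqrt(t) + 3)
on [9, oo): t**(3/4)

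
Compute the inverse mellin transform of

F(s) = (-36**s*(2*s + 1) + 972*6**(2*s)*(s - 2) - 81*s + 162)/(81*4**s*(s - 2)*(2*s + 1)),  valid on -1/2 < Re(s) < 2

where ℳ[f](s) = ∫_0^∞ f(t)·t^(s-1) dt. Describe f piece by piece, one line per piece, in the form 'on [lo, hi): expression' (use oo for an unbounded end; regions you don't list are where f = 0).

undo the power substitution: t on [0, 1/2); 2*t on [1/2, 3); t**(-4) on [3, ∞)
the 3 pieces separated at 1/4, 9 each add one integral
over [0, 1/4), the kernel integral of sqrt(t) enters the sum
on [1/4, 9) integrate f = 2*sqrt(t) against the kernel
on [9, ∞): add ∫ t**(-2)·t^(s-1) dt

on [0, 1/4): sqrt(t)
on [1/4, 9): 2*sqrt(t)
on [9, oo): t**(-2)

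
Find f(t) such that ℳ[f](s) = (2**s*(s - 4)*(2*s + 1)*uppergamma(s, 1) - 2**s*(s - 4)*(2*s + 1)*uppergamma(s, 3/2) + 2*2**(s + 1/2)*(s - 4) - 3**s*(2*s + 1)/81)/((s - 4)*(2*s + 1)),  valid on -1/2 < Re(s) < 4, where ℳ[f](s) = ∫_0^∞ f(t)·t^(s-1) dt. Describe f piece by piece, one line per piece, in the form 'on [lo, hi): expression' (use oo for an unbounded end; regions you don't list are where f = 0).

on [0, 2): sqrt(t)
on [2, 3): exp(-t/2)
on [3, oo): t**(-4)

along the cuts 2, 3, ℳ[f](s) splits into 3 integrals
segment [0, 2) carries sqrt(t); integrate it
on [2, 3) integrate f = exp(-t/2) against the kernel
segment 3 to ∞ holds t**(-4); add its integral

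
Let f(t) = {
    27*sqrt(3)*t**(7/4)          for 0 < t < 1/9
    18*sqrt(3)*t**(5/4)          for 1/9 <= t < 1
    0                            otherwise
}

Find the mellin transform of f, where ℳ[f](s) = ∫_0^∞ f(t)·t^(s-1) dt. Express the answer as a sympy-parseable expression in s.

back out the power substitution: 27*sqrt(3)*t**(7/2) on [0, 1/3); 18*sqrt(3)*t**(5/2) on [1/3, 1)
back out the common scale on t: t**(7/2) on [0, 1); 2*t**(5/2) on [1, 3)
undo the shared t-power: t**(3/2) on [0, 1); 2*sqrt(t) on [1, 3)
summing 2 kernel integrals split by 1/9 yields ℳ[f](s)
on [0, 1/9) integrate f = 27*sqrt(3)*t**(7/4) against the kernel
for t in [1/9, 1): the term is ∫ 18*sqrt(3)*t**(5/4)·t^(s-1)

(4*3**(2*s + 5/2)*(8*s + 14) - 16*s - 36)/(9**s*(4*s + 5)*(4*s + 7))
  Re(s) > -7/4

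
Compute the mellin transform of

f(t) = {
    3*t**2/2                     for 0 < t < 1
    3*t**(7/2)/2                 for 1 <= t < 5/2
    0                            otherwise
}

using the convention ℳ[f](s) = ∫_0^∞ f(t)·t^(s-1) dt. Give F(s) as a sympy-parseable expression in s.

along the cuts 1, ℳ[f](s) splits into 2 integrals
between 0 and 1 the integrand is 3*t**2/2·t^(s-1)
[1, 5/2) adds the kernel integral of 3*t**(7/2)/2

3*(2*(5/2)**(s + 7/2)*(s + 2) + 3)/(2*(s + 2)*(2*s + 7))
  Re(s) > -2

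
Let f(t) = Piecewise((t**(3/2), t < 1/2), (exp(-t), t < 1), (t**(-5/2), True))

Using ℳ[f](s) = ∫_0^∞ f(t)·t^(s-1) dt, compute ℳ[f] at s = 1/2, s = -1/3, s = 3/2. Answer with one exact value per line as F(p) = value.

the 3 pieces separated at 1/2, 1 each add one integral
[0, 1/2) adds the kernel integral of t**(3/2)
over [1/2, 1), the kernel integral of exp(-t) enters the sum
on [1, ∞): add ∫ t**(-5/2)·t^(s-1) dt

F(1/2) = -sqrt(pi)*erfc(1) + sqrt(pi)*erfc(sqrt(2)/2) + 5/8
F(-1/3) = -uppergamma(-1/3, 1) + 6/17 + 3*2**(5/6)/14 + uppergamma(-1/3, 1/2)
F(3/2) = -exp(-1) - sqrt(pi)*erfc(1)/2 + sqrt(pi)*erfc(sqrt(2)/2)/2 + sqrt(2)*exp(-1/2)/2 + 25/24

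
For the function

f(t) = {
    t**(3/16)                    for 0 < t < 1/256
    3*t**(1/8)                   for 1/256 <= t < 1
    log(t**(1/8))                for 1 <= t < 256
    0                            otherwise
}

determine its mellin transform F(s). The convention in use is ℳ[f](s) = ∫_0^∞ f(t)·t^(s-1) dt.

remove the power substitution first: t**(3/8) on [0, 1/16); 3*t**(1/4) on [1/16, 1); log(t**(1/4)) on [1, 16)
the power substitution comes off first: t**(3/4) on [0, 1/4); 3*sqrt(t) on [1/4, 1); log(sqrt(t)) on [1, 4)
invert the power substitution to get t**(3/2) on [0, 1/2); 3*t on [1/2, 1); log(t) on [1, 2)
f breaks at 1/256, 1 into 3 integrals to sum
segment [0, 1/256) carries t**(3/16); integrate it
segment [1/256, 1) carries 3*t**(1/8); integrate it
on [1, 256) integrate f = log(t**(1/8)) against the kernel

2**(-8*s - 3)*(2**(8*s + 6)*s**2*(48*s + 9) + 256**s*(8*s + 1)*(16*s + 3) + 8*65536**s*s*(8*s + 1)*(16*s + 3)*log(2) - 65536**s*(8*s + 1)*(16*s + 3) + s**2*(-1536*s - 288) + sqrt(2)*s**2*(256*s + 32))/(s**2*(8*s + 1)*(16*s + 3))
  Re(s) > -3/16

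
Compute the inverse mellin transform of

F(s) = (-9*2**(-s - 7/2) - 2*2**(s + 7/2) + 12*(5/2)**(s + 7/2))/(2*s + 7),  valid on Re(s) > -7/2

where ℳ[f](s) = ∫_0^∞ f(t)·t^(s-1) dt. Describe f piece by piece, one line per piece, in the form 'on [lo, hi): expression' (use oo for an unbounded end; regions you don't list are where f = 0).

split f at 1/2, 2: ℳ[f](s) collects 3 kernel integrals
the [0, 1/2) slice contributes ∫ t**(7/2)/2·t^(s-1) dt
between 1/2 and 2 the integrand is 5*t**(7/2)·t^(s-1)
on [2, 5/2): add ∫ 6*t**(7/2)·t^(s-1) dt

on [0, 1/2): t**(7/2)/2
on [1/2, 2): 5*t**(7/2)
on [2, 5/2): 6*t**(7/2)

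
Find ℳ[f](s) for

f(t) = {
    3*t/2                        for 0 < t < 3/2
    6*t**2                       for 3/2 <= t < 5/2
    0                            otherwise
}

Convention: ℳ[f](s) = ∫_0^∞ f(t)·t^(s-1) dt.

3*(-15*3**s*s - 12*3**s + 50*5**s*s + 50*5**s)/(4*2**s*(s**2 + 3*s + 2))
  Re(s) > -1

linearity at 3/2 turns ℳ[f](s) into 2 summed integrals
on [0, 3/2): add ∫ 3*t/2·t^(s-1) dt
∫ 6*t**2·t^(s-1) over [3/2, 5/2)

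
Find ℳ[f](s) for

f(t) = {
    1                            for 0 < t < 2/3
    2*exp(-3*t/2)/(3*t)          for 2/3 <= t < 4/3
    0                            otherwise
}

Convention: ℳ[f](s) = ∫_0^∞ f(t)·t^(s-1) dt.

back out the common scale on t: 1 on [0, 1); exp(-t)/t on [1, 2)
strip the shared t-power: t on [0, 1); exp(-t) on [1, 2)
integrate the 2 segments split at 2/3, then add the results
over [0, 2/3), the kernel integral of 1 enters the sum
segment 2/3 to 4/3 holds 2*exp(-3*t/2)/(3*t); add its integral

(2/3)**s*(s*uppergamma(s - 1, 1) - s*uppergamma(s - 1, 2) + 1)/s
  Re(s) > 0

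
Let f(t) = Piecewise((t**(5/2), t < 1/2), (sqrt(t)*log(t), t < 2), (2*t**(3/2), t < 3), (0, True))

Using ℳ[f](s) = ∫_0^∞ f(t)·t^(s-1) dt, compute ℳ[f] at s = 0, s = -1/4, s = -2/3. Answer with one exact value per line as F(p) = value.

F(0) = sqrt(2)*(-277 + 180*log(2) + 120*sqrt(6))/60
F(-1/4) = 2**(3/4)*(-864*sqrt(2) + log(2**(180 + 180*sqrt(2))) + 216*6**(1/4) + 725)/90
F(-2/3) = 3*2**(1/6)*(-748*2**(2/3) - log(2**(110*2**(2/3) + 220)) + 44*6**(5/6) + 1325)/110

undo the shared t-power: t**2 on [0, 1/2); log(t) on [1/2, 2); 2*t on [2, 3)
decompose at 1/2, 2; ℳ[f](s) sums the 3 pieces' integrals
[0, 1/2) adds the kernel integral of t**(5/2)
on [1/2, 2): add ∫ sqrt(t)*log(t)·t^(s-1) dt
between 2 and 3 the integrand is 2*t**(3/2)·t^(s-1)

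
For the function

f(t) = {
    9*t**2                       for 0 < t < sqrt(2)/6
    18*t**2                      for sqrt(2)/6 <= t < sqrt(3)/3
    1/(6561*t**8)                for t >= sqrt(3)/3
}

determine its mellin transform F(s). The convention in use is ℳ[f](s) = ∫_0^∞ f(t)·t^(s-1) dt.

(970*12**(s/2)*s - 7780*12**(s/2) - 81*2**(s/2)*s + 648*2**(s/2))/(162*6**s*(s**2 - 6*s - 16))
  -2 < Re(s) < 8

back out the common scale on t: t**2 on [0, sqrt(2)/2); 2*t**2 on [sqrt(2)/2, sqrt(3)); t**(-8) on [sqrt(3), ∞)
back out the power substitution: t on [0, 1/2); 2*t on [1/2, 3); t**(-4) on [3, ∞)
summing 3 kernel integrals split by sqrt(2)/6, sqrt(3)/3 yields ℳ[f](s)
piece [0, sqrt(2)/6): integrate 9*t**2 against the kernel
[sqrt(2)/6, sqrt(3)/3) adds the kernel integral of 18*t**2
between sqrt(3)/3 and ∞ the integrand is 1/(6561*t**8)·t^(s-1)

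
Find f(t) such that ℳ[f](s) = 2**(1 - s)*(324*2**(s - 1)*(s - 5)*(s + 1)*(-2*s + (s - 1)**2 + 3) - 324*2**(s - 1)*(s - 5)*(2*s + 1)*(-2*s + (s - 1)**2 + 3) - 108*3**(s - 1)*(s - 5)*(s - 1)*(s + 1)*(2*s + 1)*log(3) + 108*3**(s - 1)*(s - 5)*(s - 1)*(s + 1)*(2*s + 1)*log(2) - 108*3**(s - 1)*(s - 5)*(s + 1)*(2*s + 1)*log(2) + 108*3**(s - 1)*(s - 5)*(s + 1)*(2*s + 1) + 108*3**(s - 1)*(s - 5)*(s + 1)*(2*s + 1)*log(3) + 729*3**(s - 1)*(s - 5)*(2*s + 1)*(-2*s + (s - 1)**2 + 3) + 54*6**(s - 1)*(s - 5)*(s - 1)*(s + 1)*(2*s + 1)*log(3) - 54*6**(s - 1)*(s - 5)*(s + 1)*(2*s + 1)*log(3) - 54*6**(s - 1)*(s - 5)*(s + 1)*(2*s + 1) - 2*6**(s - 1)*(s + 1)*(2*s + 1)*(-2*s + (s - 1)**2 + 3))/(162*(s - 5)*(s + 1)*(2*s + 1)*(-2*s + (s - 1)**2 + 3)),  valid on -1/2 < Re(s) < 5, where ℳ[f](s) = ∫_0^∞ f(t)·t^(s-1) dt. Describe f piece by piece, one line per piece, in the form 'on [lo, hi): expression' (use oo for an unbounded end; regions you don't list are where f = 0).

undo the shared t-power: t**(3/2) on [0, 1); 2*t**2 on [1, 3/2); log(t)/t on [3/2, 3); …
slice at 1, 3/2, 3, transform all 4 pieces, and sum them
segment [0, 1) carries sqrt(t); integrate it
the [1, 3/2) slice contributes ∫ 2*t·t^(s-1) dt
[3/2, 3) adds the kernel integral of log(t)/t**2
over [3, ∞), the kernel integral of t**(-5) enters the sum

on [0, 1): sqrt(t)
on [1, 3/2): 2*t
on [3/2, 3): log(t)/t**2
on [3, oo): t**(-5)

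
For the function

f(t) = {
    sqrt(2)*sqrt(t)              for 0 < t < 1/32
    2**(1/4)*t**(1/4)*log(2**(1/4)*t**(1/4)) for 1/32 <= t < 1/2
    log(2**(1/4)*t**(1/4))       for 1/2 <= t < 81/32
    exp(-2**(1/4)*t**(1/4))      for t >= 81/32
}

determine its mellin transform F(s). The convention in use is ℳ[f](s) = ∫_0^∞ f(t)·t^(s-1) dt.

2**(-5*s - 2)*(16**s*(2*s + 1)*(16*s**2 + 8*s + 1) + 2**(4*s + 4)*s**2*(-2*s - 1) + 2**(4*s + 4)*s**2*(2*s + 1)*(16*s**2 + 8*s + 1)*uppergamma(4*s, 3/2) + 81**s*s*(2*s + 1)*(-4*log(2) + 4*log(3))*(16*s**2 + 8*s + 1) - 81**s*(2*s + 1)*(16*s**2 + 8*s + 1) + 32*s**3*(2*s + 1)*log(2) + 8*s**2*(2*s + 1)*log(2) + s**2*(16*s + 8) + s**2*(32*s**2 + 16*s + 2))/(s**2*(2*s + 1)*(16*s**2 + 8*s + 1))
  Re(s) > -1/2

undo the common scale on t: sqrt(t) on [0, 1/16); t**(1/4)*log(t**(1/4)) on [1/16, 1); log(t**(1/4)) on [1, 81/16); …
the power substitution comes off first: t on [0, 1/4); sqrt(t)*log(sqrt(t)) on [1/4, 1); log(sqrt(t)) on [1, 9/4); …
invert the power substitution to get t**2 on [0, 1/2); t*log(t) on [1/2, 1); log(t) on [1, 3/2); …
summing 4 kernel integrals split by 1/32, 1/2, 81/32 yields ℳ[f](s)
∫ over [0, 1/32) of sqrt(2)*sqrt(t)·t^(s-1) joins the sum
piece [1/32, 1/2): integrate 2**(1/4)*t**(1/4)*log(2**(1/4)*t**(1/4)) against the kernel
over [1/2, 81/32), the kernel integral of log(2**(1/4)*t**(1/4)) enters the sum
over [81/32, ∞), the kernel integral of exp(-2**(1/4)*t**(1/4)) enters the sum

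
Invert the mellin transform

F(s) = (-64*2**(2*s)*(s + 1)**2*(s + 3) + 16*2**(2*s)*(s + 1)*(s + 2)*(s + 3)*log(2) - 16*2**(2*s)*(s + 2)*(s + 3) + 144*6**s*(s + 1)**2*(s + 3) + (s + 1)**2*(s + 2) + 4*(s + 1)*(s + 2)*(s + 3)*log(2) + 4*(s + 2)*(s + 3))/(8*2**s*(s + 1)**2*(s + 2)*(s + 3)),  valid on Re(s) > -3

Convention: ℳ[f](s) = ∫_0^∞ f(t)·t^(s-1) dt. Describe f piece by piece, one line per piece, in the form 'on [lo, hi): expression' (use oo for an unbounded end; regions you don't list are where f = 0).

invert the shared t-power to get t**(5/2) on [0, 1/2); sqrt(t)*log(t) on [1/2, 2); 2*t**(3/2) on [2, 3)
peel off the shared t-power: t**2 on [0, 1/2); log(t) on [1/2, 2); 2*t on [2, 3)
cuts at 1/2, 2: linearity sums the 3 kernel integrals
between 0 and 1/2 the integrand is t**3·t^(s-1)
∫ over [1/2, 2) of t*log(t)·t^(s-1) joins the sum
[2, 3) adds the kernel integral of 2*t**2

on [0, 1/2): t**3
on [1/2, 2): t*log(t)
on [2, 3): 2*t**2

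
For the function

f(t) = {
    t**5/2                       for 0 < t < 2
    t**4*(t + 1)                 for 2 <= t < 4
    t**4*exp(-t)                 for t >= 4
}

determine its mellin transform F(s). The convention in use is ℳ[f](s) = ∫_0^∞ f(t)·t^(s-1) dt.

back out the shared t-power: t**3/2 on [0, 2); t**2*(t + 1) on [2, 4); t**2*exp(-t) on [4, ∞)
invert the shared t-power to get t/2 on [0, 2); t + 1 on [2, 4); exp(-t) on [4, ∞)
strip the common scale on t: t on [0, 1); 2*t + 1 on [1, 2); exp(-2*t) on [2, ∞)
cuts at 2, 4: linearity sums the 3 kernel integrals
∫ t**5/2·t^(s-1) over [0, 2)
∫ over [2, 4) of t**4*(t + 1)·t^(s-1) joins the sum
segment 4 to ∞ holds t**4*exp(-t); add its integral

(1280*2**(2*s)*(s + 4) + 256*2**(2*s) - 32*2**s*(s + 4) - 16*2**s + (s + 4)*(s + 5)*uppergamma(s + 4, 4))/((s + 4)*(s + 5))
  Re(s) > -5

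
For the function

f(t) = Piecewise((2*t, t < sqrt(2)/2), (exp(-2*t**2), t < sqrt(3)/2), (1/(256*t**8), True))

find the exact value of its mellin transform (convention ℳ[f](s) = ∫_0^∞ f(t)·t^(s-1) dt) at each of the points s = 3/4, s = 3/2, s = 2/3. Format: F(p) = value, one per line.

F(3/4) = 2**(1/4)*(-16443*2**(3/8)*uppergamma(3/8, 3/2) + 56*3**(3/8) + 16443*2**(3/8)*uppergamma(3/8, 1) + 18792*2**(7/8))/65772
F(3/2) = -2**(1/4)*uppergamma(3/4, 3/2)/4 + sqrt(2)*3**(3/4)/2106 + 2**(1/4)*uppergamma(3/4, 1)/4 + 2**(3/4)/5
F(2/3) = -2**(2/3)*uppergamma(1/3, 3/2)/4 + 6**(1/3)/1188 + 2**(2/3)*uppergamma(1/3, 1)/4 + 3*2**(1/6)/5

invert the common scale on t to get t on [0, sqrt(2)); exp(-t**2/2) on [sqrt(2), sqrt(3)); t**(-8) on [sqrt(3), ∞)
invert the power substitution to get sqrt(t) on [0, 2); exp(-t/2) on [2, 3); t**(-4) on [3, ∞)
summing 3 kernel integrals split by sqrt(2)/2, sqrt(3)/2 yields ℳ[f](s)
for t in [0, sqrt(2)/2): the term is ∫ 2*t·t^(s-1)
between sqrt(2)/2 and sqrt(3)/2 the integrand is exp(-2*t**2)·t^(s-1)
between sqrt(3)/2 and ∞ the integrand is 1/(256*t**8)·t^(s-1)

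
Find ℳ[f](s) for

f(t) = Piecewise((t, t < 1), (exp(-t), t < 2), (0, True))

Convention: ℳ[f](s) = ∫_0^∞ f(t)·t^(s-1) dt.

breakpoints 1: one integral from each of the 2 segments
piece [0, 1): integrate t against the kernel
over [1, 2), the kernel integral of exp(-t) enters the sum

((s + 1)*uppergamma(s, 1) - (s + 1)*uppergamma(s, 2) + 1)/(s + 1)
  Re(s) > -1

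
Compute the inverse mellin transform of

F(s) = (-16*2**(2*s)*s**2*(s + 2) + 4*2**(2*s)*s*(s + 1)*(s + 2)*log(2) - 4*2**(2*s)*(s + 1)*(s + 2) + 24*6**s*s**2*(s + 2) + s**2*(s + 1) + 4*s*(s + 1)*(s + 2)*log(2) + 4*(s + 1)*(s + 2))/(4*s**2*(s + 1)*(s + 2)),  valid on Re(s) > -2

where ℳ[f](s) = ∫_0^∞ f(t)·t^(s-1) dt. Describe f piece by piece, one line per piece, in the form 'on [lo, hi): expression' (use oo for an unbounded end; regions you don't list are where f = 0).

on [0, 1): t**2/4
on [1, 4): log(t/2)
on [4, 6): t

remove the common scale on t first: t**2 on [0, 1/2); log(t) on [1/2, 2); 2*t on [2, 3)
linearity at 1, 4 turns ℳ[f](s) into 3 summed integrals
[0, 1) adds the kernel integral of t**2/4
[1, 4) adds the kernel integral of log(t/2)
on [4, 6) integrate f = t against the kernel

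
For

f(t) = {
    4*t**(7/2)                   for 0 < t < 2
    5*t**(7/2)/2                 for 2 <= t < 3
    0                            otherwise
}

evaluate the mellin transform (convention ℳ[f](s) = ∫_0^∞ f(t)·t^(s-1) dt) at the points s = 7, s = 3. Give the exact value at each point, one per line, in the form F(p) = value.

F(7) = 1024*sqrt(2)/7 + 98415*sqrt(3)/7
F(3) = 192*sqrt(2)/13 + 3645*sqrt(3)/13

f breaks at 2 into 2 integrals to sum
segment 0 to 2 holds 4*t**(7/2); add its integral
[2, 3) adds the kernel integral of 5*t**(7/2)/2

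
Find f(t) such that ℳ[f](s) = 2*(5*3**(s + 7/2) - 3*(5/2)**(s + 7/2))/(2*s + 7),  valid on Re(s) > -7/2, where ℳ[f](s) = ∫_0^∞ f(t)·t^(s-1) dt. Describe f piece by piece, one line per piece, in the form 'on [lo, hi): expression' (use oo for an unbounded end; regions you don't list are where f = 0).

along the cuts 5/2, ℳ[f](s) splits into 2 integrals
piece [0, 5/2): integrate 2*t**(7/2) against the kernel
between 5/2 and 3 the integrand is 5*t**(7/2)·t^(s-1)

on [0, 5/2): 2*t**(7/2)
on [5/2, 3): 5*t**(7/2)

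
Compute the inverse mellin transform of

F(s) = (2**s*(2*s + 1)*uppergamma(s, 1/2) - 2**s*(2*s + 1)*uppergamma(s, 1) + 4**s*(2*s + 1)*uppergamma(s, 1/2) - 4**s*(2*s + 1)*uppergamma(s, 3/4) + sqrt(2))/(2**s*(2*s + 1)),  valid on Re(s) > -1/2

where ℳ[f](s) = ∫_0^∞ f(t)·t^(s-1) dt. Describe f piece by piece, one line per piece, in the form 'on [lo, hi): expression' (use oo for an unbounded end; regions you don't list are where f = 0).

breakpoints 1/2, 1: one integral from each of the 3 segments
segment [0, 1/2) carries sqrt(t); integrate it
segment [1/2, 1) carries exp(-t); integrate it
piece [1, 3/2): integrate exp(-t/2) against the kernel

on [0, 1/2): sqrt(t)
on [1/2, 1): exp(-t)
on [1, 3/2): exp(-t/2)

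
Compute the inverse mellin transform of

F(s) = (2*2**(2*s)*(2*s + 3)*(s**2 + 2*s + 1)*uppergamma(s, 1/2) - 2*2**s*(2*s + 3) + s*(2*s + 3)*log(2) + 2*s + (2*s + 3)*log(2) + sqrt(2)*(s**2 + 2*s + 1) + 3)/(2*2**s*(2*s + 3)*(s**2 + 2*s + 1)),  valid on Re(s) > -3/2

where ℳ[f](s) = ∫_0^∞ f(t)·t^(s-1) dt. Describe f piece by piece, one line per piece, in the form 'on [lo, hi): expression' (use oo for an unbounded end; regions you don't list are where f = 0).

breakpoints 1/2, 1: one integral from each of the 3 segments
segment 0 to 1/2 holds t**(3/2); add its integral
[1/2, 1) adds the kernel integral of t*log(t)
[1, ∞) adds the kernel integral of exp(-t/2)

on [0, 1/2): t**(3/2)
on [1/2, 1): t*log(t)
on [1, oo): exp(-t/2)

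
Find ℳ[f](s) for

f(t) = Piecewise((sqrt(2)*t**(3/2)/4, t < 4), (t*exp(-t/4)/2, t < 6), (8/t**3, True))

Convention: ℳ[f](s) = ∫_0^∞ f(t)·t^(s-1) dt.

remove the common scale on t first: t**(3/2) on [0, 2); t*exp(-t/2) on [2, 3); t**(-3) on [3, ∞)
the shared t-power comes off first: 1/sqrt(t) on [0, 2); exp(-t/2)/t on [2, 3); t**(-5) on [3, ∞)
peel off the shared t-power: sqrt(t) on [0, 2); exp(-t/2) on [2, 3); t**(-4) on [3, ∞)
f breaks at 4, 6 into 3 integrals to sum
over [0, 4), the kernel integral of sqrt(2)*t**(3/2)/4 enters the sum
on [4, 6): add ∫ t*exp(-t/4)/2·t^(s-1) dt
on [6, ∞): add ∫ 8/t**3·t^(s-1) dt

2**s*(54*2**s*(s - 3)*(2*s + 3)*uppergamma(s + 1, 1) - 54*2**s*(s - 3)*(2*s + 3)*uppergamma(s + 1, 3/2) + 108*2**(s + 1/2)*(s - 3) - 3**s*(2*s + 3))/(27*(s - 3)*(2*s + 3))
  -3/2 < Re(s) < 3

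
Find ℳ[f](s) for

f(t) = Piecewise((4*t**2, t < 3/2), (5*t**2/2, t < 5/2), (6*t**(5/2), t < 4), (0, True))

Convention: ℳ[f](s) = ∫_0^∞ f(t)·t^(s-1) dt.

cuts at 3/2, 5/2: linearity sums the 3 kernel integrals
the [0, 3/2) slice contributes ∫ 4*t**2·t^(s-1) dt
the [3/2, 5/2) slice contributes ∫ 5*t**2/2·t^(s-1) dt
∫ over [5/2, 4) of 6*t**(5/2)·t^(s-1) joins the sum

(3072*2**(3*s)*(s + 2) + 27*3**s*(2*s + 5) + 125*5**s*(2*s + 5) - 300*sqrt(2)*5**(s + 1/2)*(s + 2))/(8*2**s*(s + 2)*(2*s + 5))
  Re(s) > -2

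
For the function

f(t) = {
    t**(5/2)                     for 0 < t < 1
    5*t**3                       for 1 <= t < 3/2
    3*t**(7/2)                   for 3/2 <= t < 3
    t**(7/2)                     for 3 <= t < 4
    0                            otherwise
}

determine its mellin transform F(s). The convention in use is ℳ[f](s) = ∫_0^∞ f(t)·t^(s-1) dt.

along the cuts 1, 3/2, 3, ℳ[f](s) splits into 4 integrals
on [0, 1): add ∫ t**(5/2)·t^(s-1) dt
for t in [1, 3/2): the term is ∫ 5*t**3·t^(s-1)
between 3/2 and 3 the integrand is 3*t**(7/2)·t^(s-1)
for t in [3, 4): the term is ∫ t**(7/2)·t^(s-1)

(4*3**(s + 7/2)*(s + 3)*(2*s + 5) + 5*(3/2)**(s + 3)*(2*s + 5)*(2*s + 7) - 6*(3/2)**(s + 7/2)*(s + 3)*(2*s + 5) + 2*4**(s + 7/2)*(s + 3)*(2*s + 5) + 2*(s + 3)*(2*s + 7) - 5*(2*s + 5)*(2*s + 7))/((s + 3)*(2*s + 5)*(2*s + 7))
  Re(s) > -5/2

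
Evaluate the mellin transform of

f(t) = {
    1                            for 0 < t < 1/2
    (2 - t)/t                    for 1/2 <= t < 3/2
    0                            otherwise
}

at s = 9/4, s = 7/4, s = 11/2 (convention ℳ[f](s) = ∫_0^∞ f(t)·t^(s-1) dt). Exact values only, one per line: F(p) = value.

back out the shared t-power: t on [0, 1/2); 2 - t on [1/2, 3/2)
decompose at 1/2; ℳ[f](s) sums the 2 pieces' integrals
segment 0 to 1/2 holds 1; add its integral
on [1/2, 3/2): add ∫ (2 - t)/t·t^(s-1) dt

F(9/4) = 2**(3/4)*(-26 + 63*3**(1/4))/90
F(7/4) = 2**(1/4)*(-22 + 19*3**(3/4))/21
F(11/2) = sqrt(2)*(-26 + 1377*sqrt(3))/3168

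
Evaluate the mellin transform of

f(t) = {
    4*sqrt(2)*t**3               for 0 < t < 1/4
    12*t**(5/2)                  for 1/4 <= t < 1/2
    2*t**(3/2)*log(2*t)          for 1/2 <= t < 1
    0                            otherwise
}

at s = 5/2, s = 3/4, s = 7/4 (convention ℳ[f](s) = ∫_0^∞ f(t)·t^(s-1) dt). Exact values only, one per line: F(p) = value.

F(5/2) = -57/1280 + sqrt(2)/2816 + log(2)/2
F(3/4) = -1253/3240 - 3*sqrt(2)/104 + 295*2**(3/4)/1053 + 8*log(2)/9
F(7/4) = -19287/102752 - 3*sqrt(2)/544 + 575*2**(3/4)/5746 + 8*log(2)/13

the shared t-power comes off first: 4*sqrt(2)*t**(5/2) on [0, 1/4); 12*t**2 on [1/4, 1/2); 2*t*log(2*t) on [1/2, 1)
back out the common scale on t: t**(5/2) on [0, 1/2); 3*t**2 on [1/2, 1); t*log(t) on [1, 2)
reversing the shared t-power: t**(3/2) on [0, 1/2); 3*t on [1/2, 1); log(t) on [1, 2)
decompose at 1/4, 1/2; ℳ[f](s) sums the 3 pieces' integrals
segment [0, 1/4) carries 4*sqrt(2)*t**3; integrate it
∫ over [1/4, 1/2) of 12*t**(5/2)·t^(s-1) joins the sum
piece [1/2, 1): integrate 2*t**(3/2)*log(2*t) against the kernel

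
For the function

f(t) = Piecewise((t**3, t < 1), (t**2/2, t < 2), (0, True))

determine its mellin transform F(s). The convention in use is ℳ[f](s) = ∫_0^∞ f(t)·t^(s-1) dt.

invert the shared t-power to get t on [0, 1); 1/2 on [1, 2)
along the cuts 1, ℳ[f](s) splits into 2 integrals
on [0, 1): add ∫ t**3·t^(s-1) dt
over [1, 2), the kernel integral of t**2/2 enters the sum

(2**(s + 2)*(s + 3) + s + 1)/(2*(s + 2)*(s + 3))
  Re(s) > -3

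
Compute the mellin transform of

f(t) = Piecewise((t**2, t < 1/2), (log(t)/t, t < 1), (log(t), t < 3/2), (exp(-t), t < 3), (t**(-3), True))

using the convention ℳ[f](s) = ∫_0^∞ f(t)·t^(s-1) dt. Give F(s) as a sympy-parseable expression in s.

(108*2**s*s**2*(s - 3)*(s + 2)*(s**2 - 2*s + 1)*uppergamma(s, 3/2) - 108*2**s*s**2*(s - 3)*(s + 2)*(s**2 - 2*s + 1)*uppergamma(s, 3) - 108*2**s*s**2*(s - 3)*(s + 2) + 108*2**s*(s - 3)*(s + 2)*(s**2 - 2*s + 1) - 108*3**s*s*(s - 3)*(s + 2)*(s**2 - 2*s + 1)*log(2) + 108*3**s*s*(s - 3)*(s + 2)*(s**2 - 2*s + 1)*log(3) - 108*3**s*(s - 3)*(s + 2)*(s**2 - 2*s + 1) - 4*6**s*s**2*(s + 2)*(s**2 - 2*s + 1) + 216*s**3*(s - 3)*(s + 2)*log(2) - 216*s**2*(s - 3)*(s + 2)*log(2) + 216*s**2*(s - 3)*(s + 2) + 27*s**2*(s - 3)*(s**2 - 2*s + 1))/(108*2**s*s**2*(s - 3)*(s + 2)*(s**2 - 2*s + 1))
  -2 < Re(s) < 3

split f at 1/2, 1, 3/2, 3: ℳ[f](s) collects 5 kernel integrals
piece [0, 1/2): integrate t**2 against the kernel
piece [1/2, 1): integrate log(t)/t against the kernel
between 1 and 3/2 the integrand is log(t)·t^(s-1)
segment [3/2, 3) carries exp(-t); integrate it
segment [3, ∞) carries t**(-3); integrate it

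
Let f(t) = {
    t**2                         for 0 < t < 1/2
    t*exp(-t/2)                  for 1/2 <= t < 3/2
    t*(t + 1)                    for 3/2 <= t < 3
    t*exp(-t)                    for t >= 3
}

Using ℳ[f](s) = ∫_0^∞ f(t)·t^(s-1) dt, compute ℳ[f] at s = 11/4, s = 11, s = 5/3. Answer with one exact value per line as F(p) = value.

the shared t-power comes off first: 1 on [0, 1/2); exp(-t/2)/t on [1/2, 3/2); (t + 1)/t on [3/2, 3); …
reversing the shared t-power: t on [0, 1/2); exp(-t/2) on [1/2, 3/2); t + 1 on [3/2, 3); …
linearity at 1/2, 3/2, 3 turns ℳ[f](s) into 4 summed integrals
segment 0 to 1/2 holds t**2; add its integral
for t in [1/2, 3/2): the term is ∫ t*exp(-t/2)·t^(s-1)
∫ t*(t + 1)·t^(s-1) over [3/2, 3)
piece [3, ∞): integrate t*exp(-t) against the kernel

F(11/4) = 2**(1/4)*(-6080*sqrt(2)*uppergamma(15/4, 3/4) - 747*3**(3/4) + 5 + 380*2**(3/4)*uppergamma(15/4, 3) + 9216*6**(3/4) + 6080*sqrt(2)*uppergamma(15/4, 1/4))/760
F(11) = -354434904271143*exp(-3/4)/1024 + 35548619933/212992 + 801693126*exp(-3) + 214975636319885*exp(-1/4)/1024
F(5/3) = 2**(1/3)*(-2816*2**(1/3)*uppergamma(8/3, 3/4) - 621*3**(2/3) + 12 + 352*2**(2/3)*uppergamma(8/3, 3) + 2816*2**(1/3)*uppergamma(8/3, 1/4) + 3780*6**(2/3))/704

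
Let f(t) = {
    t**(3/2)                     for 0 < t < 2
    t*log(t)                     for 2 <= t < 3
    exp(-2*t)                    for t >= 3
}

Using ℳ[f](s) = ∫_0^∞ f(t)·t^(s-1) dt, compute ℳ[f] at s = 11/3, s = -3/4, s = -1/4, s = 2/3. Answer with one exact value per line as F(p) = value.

treat the 3 regions marked off by 2, 3 separately and sum
∫ t**(3/2)·t^(s-1) over [0, 2)
∫ over [2, 3) of t*log(t)·t^(s-1) joins the sum
segment 3 to ∞ holds exp(-2*t); add its integral

F(11/3) = -729*3**(2/3)/196 - 24*2**(2/3)*log(2)/7 + 2**(1/3)*uppergamma(11/3, 6)/16 + 36*2**(2/3)/49 + 192*2**(1/6)/31 + 243*3**(2/3)*log(3)/14
F(-3/4) = -16*3**(1/4) + 2**(3/4)*uppergamma(-3/4, 6) + 4*2**(3/4)/3 + log(3**(4*3**(1/4))/2**(4*2**(1/4))) + 16*2**(1/4)
F(-1/4) = -16*3**(3/4)/9 + 2**(1/4)*uppergamma(-1/4, 6) + log(3**(4*3**(3/4)/3)/2**(4*2**(3/4)/3)) + 8*2**(1/4)/5 + 16*2**(3/4)/9
F(2/3) = -27*3**(2/3)/25 - 6*2**(2/3)*log(2)/5 + 2**(1/3)*uppergamma(2/3, 6)/2 + 18*2**(2/3)/25 + 24*2**(1/6)/13 + 9*3**(2/3)*log(3)/5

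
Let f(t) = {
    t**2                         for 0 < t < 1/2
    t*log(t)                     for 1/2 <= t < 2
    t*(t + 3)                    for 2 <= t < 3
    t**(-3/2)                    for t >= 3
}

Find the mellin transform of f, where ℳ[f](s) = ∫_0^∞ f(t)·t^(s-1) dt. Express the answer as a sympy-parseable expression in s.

(360*2**(2*s)*(3 - 2*s)*(s + 1)**2 + 72*2**(2*s)*(s + 1)*(s + 2)*(2*s - 3)*log(2) - 216*2**(2*s)*(s + 1)*(2*s - 3) - 72*2**(2*s)*(s + 2)*(2*s - 3) - 8*sqrt(3)*6**s*(s + 1)**2*(s + 2) + 648*6**s*(s + 1)**2*(2*s - 3) + 324*6**s*(s + 1)*(2*s - 3) + 9*(s + 1)**2*(2*s - 3) + 18*(s + 1)*(s + 2)*(2*s - 3)*log(2) + 18*(s + 2)*(2*s - 3))/(36*2**s*(s + 1)**2*(s + 2)*(2*s - 3))
  -2 < Re(s) < 3/2

reversing the shared t-power: 1 on [0, 1/2); log(t)/t on [1/2, 2); (t + 3)/t on [2, 3); …
peel off the shared t-power: t on [0, 1/2); log(t) on [1/2, 2); t + 3 on [2, 3); …
cuts at 1/2, 2, 3: linearity sums the 4 kernel integrals
segment 0 to 1/2 holds t**2; add its integral
segment [1/2, 2) carries t*log(t); integrate it
for t in [2, 3): the term is ∫ t*(t + 3)·t^(s-1)
[3, ∞) adds the kernel integral of t**(-3/2)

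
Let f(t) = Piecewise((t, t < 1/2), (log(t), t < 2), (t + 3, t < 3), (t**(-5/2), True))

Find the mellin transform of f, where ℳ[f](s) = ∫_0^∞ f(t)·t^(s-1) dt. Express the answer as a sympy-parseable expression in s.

(-270*2**(2*s)*s**2*(2*s - 5) + 54*2**(2*s)*s*(s + 1)*(2*s - 5)*log(2) - 162*2**(2*s)*s*(2*s - 5) - 54*2**(2*s)*(s + 1)*(2*s - 5) - 4*sqrt(3)*6**s*s**2*(s + 1) + 324*6**s*s**2*(2*s - 5) + 162*6**s*s*(2*s - 5) + 27*s**2*(2*s - 5) + 54*s*(s + 1)*(2*s - 5)*log(2) + (2*s - 5)*(54*s + 54))/(54*2**s*s**2*(s + 1)*(2*s - 5))
  -1 < Re(s) < 5/2

the 4 pieces separated at 1/2, 2, 3 each add one integral
on [0, 1/2): add ∫ t·t^(s-1) dt
the [1/2, 2) slice contributes ∫ log(t)·t^(s-1) dt
∫ over [2, 3) of (t + 3)·t^(s-1) joins the sum
over [3, ∞), the kernel integral of t**(-5/2) enters the sum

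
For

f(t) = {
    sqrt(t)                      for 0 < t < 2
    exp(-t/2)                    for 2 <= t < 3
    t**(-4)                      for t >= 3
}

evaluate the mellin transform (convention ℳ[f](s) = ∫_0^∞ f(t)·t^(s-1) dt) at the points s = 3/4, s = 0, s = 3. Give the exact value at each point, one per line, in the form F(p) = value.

F(3/4) = -2**(3/4)*uppergamma(3/4, 3/2) + 4*3**(3/4)/1053 + 2**(3/4)*uppergamma(3/4, 1) + 8*2**(1/4)/5
F(0) = Ei(-3/2) + 1/324 - Ei(-1) + 2*sqrt(2)
F(3) = -58*exp(-3/2) + 1/3 + 16*sqrt(2)/7 + 40*exp(-1)

along the cuts 2, 3, ℳ[f](s) splits into 3 integrals
for t in [0, 2): the term is ∫ sqrt(t)·t^(s-1)
for t in [2, 3): the term is ∫ exp(-t/2)·t^(s-1)
∫ t**(-4)·t^(s-1) over [3, ∞)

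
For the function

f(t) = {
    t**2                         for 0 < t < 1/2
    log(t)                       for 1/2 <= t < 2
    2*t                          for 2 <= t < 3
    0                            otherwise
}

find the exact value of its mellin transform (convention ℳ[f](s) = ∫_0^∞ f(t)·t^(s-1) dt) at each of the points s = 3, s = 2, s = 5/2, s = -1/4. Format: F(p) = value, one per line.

linearity at 1/2, 2 turns ℳ[f](s) into 3 summed integrals
between 0 and 1/2 the integrand is t**2·t^(s-1)
on [1/2, 2) integrate f = log(t) against the kernel
between 2 and 3 the integrand is 2*t·t^(s-1)

F(3) = 65*log(2)/24 + 5061/160
F(2) = 17*log(2)/8 + 2255/192
F(5/2) = sqrt(2)*(-130649 + 41580*log(2) + 194400*sqrt(6))/25200
F(-1/4) = 2**(1/4)*(-224*sqrt(2) - log(2**(42*sqrt(2) + 84)) + 28*6**(3/4) + 339)/21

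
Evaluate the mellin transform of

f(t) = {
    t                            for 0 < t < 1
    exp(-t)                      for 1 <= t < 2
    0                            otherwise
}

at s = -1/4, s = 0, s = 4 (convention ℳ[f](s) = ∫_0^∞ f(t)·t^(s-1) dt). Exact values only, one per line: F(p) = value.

F(-1/4) = -uppergamma(-1/4, 2) + uppergamma(-1/4, 1) + 4/3
F(0) = Ei(-2) - Ei(-1) + 1
F(4) = -38*exp(-2) + 1/5 + 16*exp(-1)

split f at 1: ℳ[f](s) collects 2 kernel integrals
∫ t·t^(s-1) over [0, 1)
on [1, 2) integrate f = exp(-t) against the kernel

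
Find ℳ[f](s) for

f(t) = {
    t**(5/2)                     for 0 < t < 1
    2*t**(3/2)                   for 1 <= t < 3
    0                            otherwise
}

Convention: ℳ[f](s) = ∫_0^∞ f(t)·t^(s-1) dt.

2*(2*3**(s + 3/2)*(2*s + 5) - 2*s - 7)/((2*s + 3)*(2*s + 5))
  Re(s) > -5/2

invert the shared t-power to get t**(3/2) on [0, 1); 2*sqrt(t) on [1, 3)
the 2 pieces separated at 1 each add one integral
over [0, 1), the kernel integral of t**(5/2) enters the sum
on [1, 3): add ∫ 2*t**(3/2)·t^(s-1) dt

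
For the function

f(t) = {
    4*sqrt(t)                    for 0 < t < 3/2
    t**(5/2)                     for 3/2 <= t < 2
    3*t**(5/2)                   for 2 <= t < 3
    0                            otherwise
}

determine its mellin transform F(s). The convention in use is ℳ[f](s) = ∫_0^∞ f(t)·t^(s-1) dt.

2*(-2*2**(s + 5/2)*(2*s + 1) + 3*3**(s + 5/2)*(2*s + 1) + 4*(3/2)**(s + 1/2)*(2*s + 5) - (3/2)**(s + 5/2)*(2*s + 1))/((2*s + 1)*(2*s + 5))
  Re(s) > -1/2

decompose at 3/2, 2; ℳ[f](s) sums the 3 pieces' integrals
segment [0, 3/2) carries 4*sqrt(t); integrate it
piece [3/2, 2): integrate t**(5/2) against the kernel
∫ over [2, 3) of 3*t**(5/2)·t^(s-1) joins the sum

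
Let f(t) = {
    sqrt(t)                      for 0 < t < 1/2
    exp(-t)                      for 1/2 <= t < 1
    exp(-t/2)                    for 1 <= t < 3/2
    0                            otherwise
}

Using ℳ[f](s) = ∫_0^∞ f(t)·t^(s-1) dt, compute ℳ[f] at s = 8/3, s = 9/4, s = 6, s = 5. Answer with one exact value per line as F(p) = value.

f breaks at 1/2, 1 into 3 integrals to sum
between 0 and 1/2 the integrand is sqrt(t)·t^(s-1)
segment 1/2 to 1 holds exp(-t); add its integral
between 1 and 3/2 the integrand is exp(-t/2)·t^(s-1)

F(8/3) = -4*2**(2/3)*uppergamma(8/3, 3/4) - uppergamma(8/3, 1) + 3*2**(5/6)/152 + uppergamma(8/3, 1/2) + 4*2**(2/3)*uppergamma(8/3, 1/2)
F(9/4) = -4*2**(1/4)*uppergamma(9/4, 3/4) - uppergamma(9/4, 1) + 2**(1/4)/22 + uppergamma(9/4, 1/2) + 4*2**(1/4)*uppergamma(9/4, 1/2)
F(6) = -260103*exp(-3/4)/16 - 326*exp(-1) + sqrt(2)/832 + 411515*exp(-1/2)/32
F(5) = -12993*exp(-3/4)/8 - 65*exp(-1) + sqrt(2)/352 + 20889*exp(-1/2)/16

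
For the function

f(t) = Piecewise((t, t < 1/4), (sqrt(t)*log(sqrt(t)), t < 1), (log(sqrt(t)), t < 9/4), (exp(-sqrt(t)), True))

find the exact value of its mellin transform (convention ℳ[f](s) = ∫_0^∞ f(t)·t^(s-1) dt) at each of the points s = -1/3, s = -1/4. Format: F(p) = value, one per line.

F(-1/3) = 2**(2/3)*(-54*2**(1/3) - 12*3**(1/3) + 8*2**(1/3)*uppergamma(-2/3, 3/2) + log(2**(8*3**(1/3) + 24)/3**(8*3**(1/3))) + 75)/8
F(-1/4) = -8*sqrt(6)/3 - 4*sqrt(pi)*erfc(sqrt(6)/2) + sqrt(2)*log(64*2**(4*sqrt(3))/3**(4*sqrt(3)))/3 + 4*sqrt(6)*exp(-3/2)/3 + 13*sqrt(2)/3

the power substitution comes off first: t**2 on [0, 1/2); t*log(t) on [1/2, 1); log(t) on [1, 3/2); …
slice at 1/4, 1, 9/4, transform all 4 pieces, and sum them
on [0, 1/4): add ∫ t·t^(s-1) dt
segment 1/4 to 1 holds sqrt(t)*log(sqrt(t)); add its integral
on [1, 9/4) integrate f = log(sqrt(t)) against the kernel
∫ over [9/4, ∞) of exp(-sqrt(t))·t^(s-1) joins the sum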